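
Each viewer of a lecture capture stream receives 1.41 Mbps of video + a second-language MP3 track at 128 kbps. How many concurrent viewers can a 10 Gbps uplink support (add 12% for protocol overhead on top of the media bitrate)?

Audio: 128 kbps = 0.128 Mbps.
Per-viewer media rate: 1.538 Mbps.
On the wire with 12% overhead: 1.723 Mbps.
10 Gbps = 10,000 Mbps; 10,000 / 1.723 = 5805.31 → 5805 viewers.

5805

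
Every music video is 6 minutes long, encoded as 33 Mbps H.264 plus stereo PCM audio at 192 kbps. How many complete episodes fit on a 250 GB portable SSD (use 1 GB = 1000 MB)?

6 min = 360 s
Audio: 192 kbps = 0.192 Mbps.
Total bitrate: 33.192 Mbps.
Per item: 33.192 Mbps × 360 s = 11,949 Mb = 1,494 MB.
Capacity: 250 GB = 2,000,000 Mb; 167.38 items → 167 complete.

167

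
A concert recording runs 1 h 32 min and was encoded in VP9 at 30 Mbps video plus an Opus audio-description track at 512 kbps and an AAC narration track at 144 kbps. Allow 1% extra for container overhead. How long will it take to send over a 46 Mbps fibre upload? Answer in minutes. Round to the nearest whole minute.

1 h 32 min = 92 min = 5520 s
Audio total: 512 + 144 = 656 kbps = 0.656 Mbps.
Total bitrate: 30.656 Mbps.
File: 30.656 Mbps × 5520 s = 169221.1 Mb.
With 1% container overhead: ×1.01. → 170913.3 Mb.
At 46 Mbps: 170913.3 / 46 = 3715.5 s ≈ 61.9 minutes.

62 minutes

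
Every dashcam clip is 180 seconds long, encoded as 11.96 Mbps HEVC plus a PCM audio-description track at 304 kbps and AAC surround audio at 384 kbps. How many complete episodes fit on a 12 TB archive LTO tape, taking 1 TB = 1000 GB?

Audio total: 304 + 384 = 688 kbps = 0.688 Mbps.
Total bitrate: 12.648 Mbps.
Per item: 12.648 Mbps × 180 s = 2,277 Mb = 284.6 MB.
Capacity: 12 TB = 96,000,000 Mb; 42167.40 items → 42167 complete.

42167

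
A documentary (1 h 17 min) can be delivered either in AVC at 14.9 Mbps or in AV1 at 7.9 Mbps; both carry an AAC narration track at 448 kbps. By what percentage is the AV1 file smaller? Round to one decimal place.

1 h 17 min = 77 min = 4620 s
Audio: 448 kbps = 0.448 Mbps.
AVC: 15.348 Mbps × 4620 s = 70907.8 Mb = 8.863 GB.
AV1: 8.348 Mbps × 4620 s = 38567.8 Mb = 4.821 GB.
Reduction: (1 − 4.821/8.863) × 100 = 45.61%.

45.6%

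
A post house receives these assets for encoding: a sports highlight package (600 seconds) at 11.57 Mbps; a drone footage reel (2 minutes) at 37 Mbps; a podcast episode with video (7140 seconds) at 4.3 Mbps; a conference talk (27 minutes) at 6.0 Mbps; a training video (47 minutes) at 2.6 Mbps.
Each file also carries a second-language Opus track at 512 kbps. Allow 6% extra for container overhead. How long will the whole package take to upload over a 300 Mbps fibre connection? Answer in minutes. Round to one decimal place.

3.9 minutes

Audio: 512 kbps = 0.512 Mbps.
sports highlight package: 12.082 Mbps × 600 s × 1.06 = 7684.2 Mb
drone footage reel: 37.512 Mbps × 120 s × 1.06 = 4771.5 Mb
podcast episode with video: 4.812 Mbps × 7140 s × 1.06 = 36419.1 Mb
conference talk: 6.512 Mbps × 1620 s × 1.06 = 11182.4 Mb
training video: 3.112 Mbps × 2820 s × 1.06 = 9302.4 Mb
Total: 69359.6 Mb = 8670.0 MB.
At 300 Mbps: 69359.6 / 300 = 231 s ≈ 3.85 minutes.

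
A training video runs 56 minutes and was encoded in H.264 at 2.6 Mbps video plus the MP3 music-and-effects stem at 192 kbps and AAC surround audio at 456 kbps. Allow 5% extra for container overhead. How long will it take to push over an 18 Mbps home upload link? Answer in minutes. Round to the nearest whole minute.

11 minutes

56 min = 3360 s
Audio total: 192 + 456 = 648 kbps = 0.648 Mbps.
Total bitrate: 3.248 Mbps.
File: 3.248 Mbps × 3360 s = 10913.3 Mb.
With 5% container overhead: ×1.05. → 11458.9 Mb.
At 18 Mbps: 11458.9 / 18 = 636.6 s ≈ 10.6 minutes.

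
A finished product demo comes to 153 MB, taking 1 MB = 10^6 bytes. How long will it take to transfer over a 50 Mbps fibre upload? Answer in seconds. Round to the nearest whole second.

24 seconds

File: 153 MB = 1224.0 Mb.
At 50 Mbps: 1224.0 / 50 = 24.5 s ≈ 24.5 seconds.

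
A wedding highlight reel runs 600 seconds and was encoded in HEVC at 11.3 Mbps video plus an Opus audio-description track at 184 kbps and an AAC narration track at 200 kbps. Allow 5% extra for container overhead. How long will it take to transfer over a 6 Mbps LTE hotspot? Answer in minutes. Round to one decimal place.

20.4 minutes

Audio total: 184 + 200 = 384 kbps = 0.384 Mbps.
Total bitrate: 11.684 Mbps.
File: 11.684 Mbps × 600 s = 7010.4 Mb.
With 5% container overhead: ×1.05. → 7360.9 Mb.
At 6 Mbps: 7360.9 / 6 = 1226.8 s ≈ 20.4 minutes.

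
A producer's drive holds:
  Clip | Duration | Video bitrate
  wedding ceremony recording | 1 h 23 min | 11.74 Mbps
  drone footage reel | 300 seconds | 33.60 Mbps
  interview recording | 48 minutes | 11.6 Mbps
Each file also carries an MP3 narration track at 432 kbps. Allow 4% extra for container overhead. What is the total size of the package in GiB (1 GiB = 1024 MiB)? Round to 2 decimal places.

Audio: 432 kbps = 0.432 Mbps.
wedding ceremony recording: 12.172 Mbps × 4980 s × 1.04 = 63041.2 Mb
drone footage reel: 34.032 Mbps × 300 s × 1.04 = 10618.0 Mb
interview recording: 12.032 Mbps × 2880 s × 1.04 = 36038.2 Mb
Total: 109697.5 Mb = 13712.2 MB.
= 12.77 GiB.

12.77 GiB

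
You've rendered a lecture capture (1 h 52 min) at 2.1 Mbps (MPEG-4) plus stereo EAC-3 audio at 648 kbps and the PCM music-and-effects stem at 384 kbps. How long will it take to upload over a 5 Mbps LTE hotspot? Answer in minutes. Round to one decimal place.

1 h 52 min = 112 min = 6720 s
Audio total: 648 + 384 = 1032 kbps = 1.032 Mbps.
Total bitrate: 3.132 Mbps.
File: 3.132 Mbps × 6720 s = 21047.0 Mb.
At 5 Mbps: 21047.0 / 5 = 4209.4 s ≈ 70.2 minutes.

70.2 minutes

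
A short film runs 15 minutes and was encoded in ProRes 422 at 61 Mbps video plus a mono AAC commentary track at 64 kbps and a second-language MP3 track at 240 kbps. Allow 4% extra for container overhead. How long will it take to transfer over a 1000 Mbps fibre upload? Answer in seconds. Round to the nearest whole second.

15 min = 900 s
Audio total: 64 + 240 = 304 kbps = 0.304 Mbps.
Total bitrate: 61.304 Mbps.
File: 61.304 Mbps × 900 s = 55173.6 Mb.
With 4% container overhead: ×1.04. → 57380.5 Mb.
At 1000 Mbps: 57380.5 / 1000 = 57.4 s ≈ 57.4 seconds.

57 seconds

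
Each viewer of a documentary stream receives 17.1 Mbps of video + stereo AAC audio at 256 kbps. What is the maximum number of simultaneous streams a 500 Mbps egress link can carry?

28

Audio: 256 kbps = 0.256 Mbps.
Per-viewer media rate: 17.356 Mbps.
500 Mbps = 500.0 Mbps; 500.0 / 17.356 = 28.81 → 28 viewers.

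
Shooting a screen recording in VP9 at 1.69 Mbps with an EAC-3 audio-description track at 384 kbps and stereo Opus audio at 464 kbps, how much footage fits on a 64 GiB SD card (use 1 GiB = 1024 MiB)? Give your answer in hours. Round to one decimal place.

60.2 hours

Audio total: 384 + 464 = 848 kbps = 0.848 Mbps.
Total bitrate: 1.69 + 0.848 = 2.538 Mbps.
Capacity: 64 GiB = 549,756 Mb.
Recording time: 549,756 / 2.538 = 216,610 s ≈ 60.2 hours.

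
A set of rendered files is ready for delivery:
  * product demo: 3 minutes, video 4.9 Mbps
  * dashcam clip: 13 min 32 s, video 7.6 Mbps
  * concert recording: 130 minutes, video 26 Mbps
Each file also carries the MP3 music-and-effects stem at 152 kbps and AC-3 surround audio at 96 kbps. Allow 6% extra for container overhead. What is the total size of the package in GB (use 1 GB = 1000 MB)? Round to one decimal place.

28.1 GB

Audio total: 152 + 96 = 248 kbps = 0.248 Mbps.
product demo: 5.148 Mbps × 180 s × 1.06 = 982.2 Mb
dashcam clip: 7.848 Mbps × 812 s × 1.06 = 6754.9 Mb
concert recording: 26.248 Mbps × 7800 s × 1.06 = 217018.5 Mb
Total: 224755.6 Mb = 28094.5 MB.
= 28.09 GB.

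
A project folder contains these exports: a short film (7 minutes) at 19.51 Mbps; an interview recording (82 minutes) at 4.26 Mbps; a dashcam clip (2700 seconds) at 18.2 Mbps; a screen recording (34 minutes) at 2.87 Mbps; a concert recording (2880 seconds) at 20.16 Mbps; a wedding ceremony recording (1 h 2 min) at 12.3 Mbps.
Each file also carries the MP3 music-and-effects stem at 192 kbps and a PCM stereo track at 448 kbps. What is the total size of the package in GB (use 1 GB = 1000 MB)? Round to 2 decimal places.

Audio total: 192 + 448 = 640 kbps = 0.640 Mbps.
short film: 20.150 Mbps × 420 s = 8463.0 Mb
interview recording: 4.900 Mbps × 4920 s = 24108.0 Mb
dashcam clip: 18.840 Mbps × 2700 s = 50868.0 Mb
screen recording: 3.510 Mbps × 2040 s = 7160.4 Mb
concert recording: 20.800 Mbps × 2880 s = 59904.0 Mb
wedding ceremony recording: 12.940 Mbps × 3720 s = 48136.8 Mb
Total: 198640.2 Mb = 24830.0 MB.
= 24.83 GB.

24.83 GB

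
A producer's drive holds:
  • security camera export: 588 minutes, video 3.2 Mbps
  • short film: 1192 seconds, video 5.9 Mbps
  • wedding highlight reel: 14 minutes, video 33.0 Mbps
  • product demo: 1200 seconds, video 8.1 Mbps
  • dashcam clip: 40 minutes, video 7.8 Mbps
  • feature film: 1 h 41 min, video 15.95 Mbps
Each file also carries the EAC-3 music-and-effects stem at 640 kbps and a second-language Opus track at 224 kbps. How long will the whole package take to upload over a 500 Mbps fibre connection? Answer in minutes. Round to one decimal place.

10.4 minutes

Audio total: 640 + 224 = 864 kbps = 0.864 Mbps.
security camera export: 4.064 Mbps × 35280 s = 143377.9 Mb
short film: 6.764 Mbps × 1192 s = 8062.7 Mb
wedding highlight reel: 33.864 Mbps × 840 s = 28445.8 Mb
product demo: 8.964 Mbps × 1200 s = 10756.8 Mb
dashcam clip: 8.664 Mbps × 2400 s = 20793.6 Mb
feature film: 16.814 Mbps × 6060 s = 101892.8 Mb
Total: 313329.6 Mb = 39166.2 MB.
At 500 Mbps: 313329.6 / 500 = 627 s ≈ 10.4 minutes.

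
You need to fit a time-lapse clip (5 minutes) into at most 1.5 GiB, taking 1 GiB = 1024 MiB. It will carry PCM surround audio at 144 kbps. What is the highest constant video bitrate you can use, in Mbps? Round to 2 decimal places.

42.81 Mbps

Budget: 1.5 GiB = 12884.9 Mb.
5 min = 300 s
Total bitrate budget: 12884.9 Mb / 300 s = 42.950 Mbps.
Audio: 144 kbps = 0.144 Mbps.
Video: 42.950 − 0.144 = 42.806 Mbps.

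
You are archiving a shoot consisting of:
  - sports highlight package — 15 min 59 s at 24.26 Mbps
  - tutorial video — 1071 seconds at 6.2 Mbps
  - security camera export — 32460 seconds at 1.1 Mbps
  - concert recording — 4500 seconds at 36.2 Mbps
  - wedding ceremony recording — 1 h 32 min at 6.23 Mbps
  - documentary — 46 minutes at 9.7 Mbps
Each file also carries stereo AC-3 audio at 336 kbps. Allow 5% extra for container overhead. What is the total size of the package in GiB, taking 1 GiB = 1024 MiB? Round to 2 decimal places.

Audio: 336 kbps = 0.336 Mbps.
sports highlight package: 24.596 Mbps × 959 s × 1.05 = 24766.9 Mb
tutorial video: 6.536 Mbps × 1071 s × 1.05 = 7350.1 Mb
security camera export: 1.436 Mbps × 32460 s × 1.05 = 48943.2 Mb
concert recording: 36.536 Mbps × 4500 s × 1.05 = 172632.6 Mb
wedding ceremony recording: 6.566 Mbps × 5520 s × 1.05 = 38056.5 Mb
documentary: 10.036 Mbps × 2760 s × 1.05 = 29084.3 Mb
Total: 320833.7 Mb = 40104.2 MB.
= 37.35 GiB.

37.35 GiB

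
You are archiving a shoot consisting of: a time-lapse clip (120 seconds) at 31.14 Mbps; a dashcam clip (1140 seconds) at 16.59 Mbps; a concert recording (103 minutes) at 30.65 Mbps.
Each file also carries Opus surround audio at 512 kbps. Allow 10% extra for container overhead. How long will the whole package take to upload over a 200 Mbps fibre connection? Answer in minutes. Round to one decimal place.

Audio: 512 kbps = 0.512 Mbps.
time-lapse clip: 31.652 Mbps × 120 s × 1.10 = 4178.1 Mb
dashcam clip: 17.102 Mbps × 1140 s × 1.10 = 21445.9 Mb
concert recording: 31.162 Mbps × 6180 s × 1.10 = 211839.3 Mb
Total: 237463.2 Mb = 29682.9 MB.
At 200 Mbps: 237463.2 / 200 = 1187 s ≈ 19.8 minutes.

19.8 minutes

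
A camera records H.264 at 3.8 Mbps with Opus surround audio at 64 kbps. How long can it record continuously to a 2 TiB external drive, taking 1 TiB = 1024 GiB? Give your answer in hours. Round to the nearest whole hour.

1265 hours

Audio: 64 kbps = 0.064 Mbps.
Total bitrate: 3.8 + 0.064 = 3.864 Mbps.
Capacity: 2 TiB = 17,592,186 Mb.
Recording time: 17,592,186 / 3.864 = 4,552,843 s ≈ 1,265 hours.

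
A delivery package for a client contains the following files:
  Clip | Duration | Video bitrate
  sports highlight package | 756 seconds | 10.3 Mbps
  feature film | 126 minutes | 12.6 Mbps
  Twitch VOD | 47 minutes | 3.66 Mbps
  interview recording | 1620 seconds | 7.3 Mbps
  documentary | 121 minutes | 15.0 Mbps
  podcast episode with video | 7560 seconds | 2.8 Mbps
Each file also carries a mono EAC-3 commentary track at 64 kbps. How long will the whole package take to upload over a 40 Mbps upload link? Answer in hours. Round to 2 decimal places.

Audio: 64 kbps = 0.064 Mbps.
sports highlight package: 10.364 Mbps × 756 s = 7835.2 Mb
feature film: 12.664 Mbps × 7560 s = 95739.8 Mb
Twitch VOD: 3.724 Mbps × 2820 s = 10501.7 Mb
interview recording: 7.364 Mbps × 1620 s = 11929.7 Mb
documentary: 15.064 Mbps × 7260 s = 109364.6 Mb
podcast episode with video: 2.864 Mbps × 7560 s = 21651.8 Mb
Total: 257022.9 Mb = 32127.9 MB.
At 40 Mbps: 257022.9 / 40 = 6426 s ≈ 1.78 hours.

1.78 hours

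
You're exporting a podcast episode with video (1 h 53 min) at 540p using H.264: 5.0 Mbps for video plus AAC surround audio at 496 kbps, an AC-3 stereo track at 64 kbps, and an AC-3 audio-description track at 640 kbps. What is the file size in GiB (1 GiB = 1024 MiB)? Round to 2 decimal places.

1 h 53 min = 113 min = 6780 s
Audio total: 496 + 64 + 640 = 1200 kbps = 1.200 Mbps.
Total bitrate: 5.0 + 1.200 = 6.200 Mbps.
Stream data: 6.200 Mbps × 6780 s = 42036.0 Mb.
42,036 Mb = 5,254,500,000 bytes ÷ 1,073,741,824 = 4.894 GiB.

4.89 GiB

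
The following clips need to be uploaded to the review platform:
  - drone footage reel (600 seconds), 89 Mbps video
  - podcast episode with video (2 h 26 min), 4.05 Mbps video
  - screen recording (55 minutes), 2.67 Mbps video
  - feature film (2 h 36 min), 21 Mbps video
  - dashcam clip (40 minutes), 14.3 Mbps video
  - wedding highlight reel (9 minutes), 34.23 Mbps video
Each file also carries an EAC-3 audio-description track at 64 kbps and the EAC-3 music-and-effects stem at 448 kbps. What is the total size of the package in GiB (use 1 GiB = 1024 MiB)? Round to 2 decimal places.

Audio total: 64 + 448 = 512 kbps = 0.512 Mbps.
drone footage reel: 89.512 Mbps × 600 s = 53707.2 Mb
podcast episode with video: 4.562 Mbps × 8760 s = 39963.1 Mb
screen recording: 3.182 Mbps × 3300 s = 10500.6 Mb
feature film: 21.512 Mbps × 9360 s = 201352.3 Mb
dashcam clip: 14.812 Mbps × 2400 s = 35548.8 Mb
wedding highlight reel: 34.742 Mbps × 540 s = 18760.7 Mb
Total: 359832.7 Mb = 44979.1 MB.
= 41.89 GiB.

41.89 GiB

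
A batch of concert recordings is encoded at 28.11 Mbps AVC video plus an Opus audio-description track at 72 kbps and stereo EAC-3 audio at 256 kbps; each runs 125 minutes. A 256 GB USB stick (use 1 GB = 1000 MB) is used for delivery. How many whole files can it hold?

125 min = 7500 s
Audio total: 72 + 256 = 328 kbps = 0.328 Mbps.
Total bitrate: 28.438 Mbps.
Per item: 28.438 Mbps × 7500 s = 213,285 Mb = 26,661 MB.
Capacity: 256 GB = 2,048,000 Mb; 9.60 items → 9 complete.

9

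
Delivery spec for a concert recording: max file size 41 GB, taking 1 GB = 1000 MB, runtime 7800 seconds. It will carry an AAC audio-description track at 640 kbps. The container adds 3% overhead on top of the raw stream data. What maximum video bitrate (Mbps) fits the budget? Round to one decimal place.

Budget: 41 GB = 328000.0 Mb.
Stream payload after overhead: 328000.0 / 1.03 = 318446.6 Mb.
Total bitrate budget: 318446.6 Mb / 7800 s = 40.826 Mbps.
Audio: 640 kbps = 0.640 Mbps.
Video: 40.826 − 0.640 = 40.186 Mbps.

40.2 Mbps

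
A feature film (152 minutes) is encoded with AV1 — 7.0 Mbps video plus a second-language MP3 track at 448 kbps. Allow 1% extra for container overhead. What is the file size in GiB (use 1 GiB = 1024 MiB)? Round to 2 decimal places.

7.99 GiB

152 min = 9120 s
Audio: 448 kbps = 0.448 Mbps.
Total bitrate: 7.0 + 0.448 = 7.448 Mbps.
Stream data: 7.448 Mbps × 9120 s = 67925.8 Mb.
With 1% container overhead: ×1.01.
68,605 Mb = 8,575,627,200 bytes ÷ 1,073,741,824 = 7.987 GiB.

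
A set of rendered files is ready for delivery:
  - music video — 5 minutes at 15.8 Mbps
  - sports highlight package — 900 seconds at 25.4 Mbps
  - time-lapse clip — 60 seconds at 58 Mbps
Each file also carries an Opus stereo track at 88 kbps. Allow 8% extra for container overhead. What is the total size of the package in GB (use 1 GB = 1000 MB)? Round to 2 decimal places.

4.21 GB

Audio: 88 kbps = 0.088 Mbps.
music video: 15.888 Mbps × 300 s × 1.08 = 5147.7 Mb
sports highlight package: 25.488 Mbps × 900 s × 1.08 = 24774.3 Mb
time-lapse clip: 58.088 Mbps × 60 s × 1.08 = 3764.1 Mb
Total: 33686.2 Mb = 4210.8 MB.
= 4.211 GB.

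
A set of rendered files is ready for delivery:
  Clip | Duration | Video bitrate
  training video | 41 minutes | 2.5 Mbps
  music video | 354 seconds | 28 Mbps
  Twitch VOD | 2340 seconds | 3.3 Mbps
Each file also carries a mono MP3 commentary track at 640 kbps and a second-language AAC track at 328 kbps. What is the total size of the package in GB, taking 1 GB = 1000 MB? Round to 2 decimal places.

Audio total: 640 + 328 = 968 kbps = 0.968 Mbps.
training video: 3.468 Mbps × 2460 s = 8531.3 Mb
music video: 28.968 Mbps × 354 s = 10254.7 Mb
Twitch VOD: 4.268 Mbps × 2340 s = 9987.1 Mb
Total: 28773.1 Mb = 3596.6 MB.
= 3.597 GB.

3.60 GB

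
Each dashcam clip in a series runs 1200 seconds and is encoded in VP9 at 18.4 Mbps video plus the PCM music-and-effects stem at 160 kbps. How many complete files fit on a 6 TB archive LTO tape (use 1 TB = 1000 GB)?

Audio: 160 kbps = 0.160 Mbps.
Total bitrate: 18.560 Mbps.
Per item: 18.560 Mbps × 1200 s = 22,272 Mb = 2,784 MB.
Capacity: 6 TB = 48,000,000 Mb; 2155.17 items → 2155 complete.

2155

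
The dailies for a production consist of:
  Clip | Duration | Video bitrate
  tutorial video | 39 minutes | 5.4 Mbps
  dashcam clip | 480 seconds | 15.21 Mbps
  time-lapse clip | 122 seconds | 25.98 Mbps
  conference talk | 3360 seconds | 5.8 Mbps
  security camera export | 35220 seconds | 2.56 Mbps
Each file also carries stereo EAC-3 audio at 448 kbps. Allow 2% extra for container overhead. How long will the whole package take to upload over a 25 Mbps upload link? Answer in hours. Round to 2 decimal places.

1.72 hours

Audio: 448 kbps = 0.448 Mbps.
tutorial video: 5.848 Mbps × 2340 s × 1.02 = 13958.0 Mb
dashcam clip: 15.658 Mbps × 480 s × 1.02 = 7666.2 Mb
time-lapse clip: 26.428 Mbps × 122 s × 1.02 = 3288.7 Mb
conference talk: 6.248 Mbps × 3360 s × 1.02 = 21413.1 Mb
security camera export: 3.008 Mbps × 35220 s × 1.02 = 108060.6 Mb
Total: 154386.6 Mb = 19298.3 MB.
At 25 Mbps: 154386.6 / 25 = 6175 s ≈ 1.72 hours.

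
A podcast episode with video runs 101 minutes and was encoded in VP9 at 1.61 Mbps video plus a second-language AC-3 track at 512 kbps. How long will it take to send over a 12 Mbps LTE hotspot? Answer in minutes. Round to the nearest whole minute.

101 min = 6060 s
Audio: 512 kbps = 0.512 Mbps.
Total bitrate: 2.122 Mbps.
File: 2.122 Mbps × 6060 s = 12859.3 Mb.
At 12 Mbps: 12859.3 / 12 = 1071.6 s ≈ 17.9 minutes.

18 minutes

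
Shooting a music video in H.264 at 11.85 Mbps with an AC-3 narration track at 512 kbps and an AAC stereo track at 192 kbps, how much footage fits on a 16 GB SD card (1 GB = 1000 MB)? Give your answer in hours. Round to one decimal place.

2.8 hours

Audio total: 512 + 192 = 704 kbps = 0.704 Mbps.
Total bitrate: 11.85 + 0.704 = 12.554 Mbps.
Capacity: 16 GB = 128,000 Mb.
Recording time: 128,000 / 12.554 = 10,196 s ≈ 2.83 hours.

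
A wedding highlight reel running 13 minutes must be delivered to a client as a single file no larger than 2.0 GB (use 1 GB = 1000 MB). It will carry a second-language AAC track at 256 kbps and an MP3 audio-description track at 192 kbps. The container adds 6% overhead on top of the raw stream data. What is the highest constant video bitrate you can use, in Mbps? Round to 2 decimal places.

Budget: 2.0 GB = 16000.0 Mb.
Stream payload after overhead: 16000.0 / 1.06 = 15094.3 Mb.
13 min = 780 s
Total bitrate budget: 15094.3 Mb / 780 s = 19.352 Mbps.
Audio total: 256 + 192 = 448 kbps = 0.448 Mbps.
Video: 19.352 − 0.448 = 18.904 Mbps.

18.90 Mbps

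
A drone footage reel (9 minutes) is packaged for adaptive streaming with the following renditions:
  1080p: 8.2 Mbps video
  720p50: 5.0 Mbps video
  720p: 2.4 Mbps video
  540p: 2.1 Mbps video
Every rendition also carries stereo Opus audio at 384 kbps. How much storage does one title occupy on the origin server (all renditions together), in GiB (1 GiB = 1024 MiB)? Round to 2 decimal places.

9 min = 540 s
Audio: 384 kbps = 0.384 Mbps.
Sum of rendition bitrates: (8.2+0.384) + (5.0+0.384) + (2.4+0.384) + (2.1+0.384) = 19.236 Mbps.
× 540 s = 10,387 Mb = 1,298 MB = 1.209 GiB.

1.21 GiB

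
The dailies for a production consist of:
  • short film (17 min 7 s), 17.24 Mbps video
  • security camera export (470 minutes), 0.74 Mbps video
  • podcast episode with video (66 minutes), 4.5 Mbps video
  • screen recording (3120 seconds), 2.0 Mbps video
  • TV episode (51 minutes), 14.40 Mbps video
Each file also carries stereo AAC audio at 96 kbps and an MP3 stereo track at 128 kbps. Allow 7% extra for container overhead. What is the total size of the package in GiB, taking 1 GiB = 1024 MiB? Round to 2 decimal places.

14.39 GiB

Audio total: 96 + 128 = 224 kbps = 0.224 Mbps.
short film: 17.464 Mbps × 1027 s × 1.07 = 19191.0 Mb
security camera export: 0.964 Mbps × 28200 s × 1.07 = 29087.7 Mb
podcast episode with video: 4.724 Mbps × 3960 s × 1.07 = 20016.5 Mb
screen recording: 2.224 Mbps × 3120 s × 1.07 = 7424.6 Mb
TV episode: 14.624 Mbps × 3060 s × 1.07 = 47881.9 Mb
Total: 123601.8 Mb = 15450.2 MB.
= 14.39 GiB.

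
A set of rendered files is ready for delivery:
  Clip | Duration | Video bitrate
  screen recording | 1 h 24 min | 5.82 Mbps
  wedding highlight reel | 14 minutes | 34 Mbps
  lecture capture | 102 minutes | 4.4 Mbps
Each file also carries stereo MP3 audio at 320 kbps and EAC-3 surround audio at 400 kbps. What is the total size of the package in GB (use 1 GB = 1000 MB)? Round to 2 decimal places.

Audio total: 320 + 400 = 720 kbps = 0.720 Mbps.
screen recording: 6.540 Mbps × 5040 s = 32961.6 Mb
wedding highlight reel: 34.720 Mbps × 840 s = 29164.8 Mb
lecture capture: 5.120 Mbps × 6120 s = 31334.4 Mb
Total: 93460.8 Mb = 11682.6 MB.
= 11.68 GB.

11.68 GB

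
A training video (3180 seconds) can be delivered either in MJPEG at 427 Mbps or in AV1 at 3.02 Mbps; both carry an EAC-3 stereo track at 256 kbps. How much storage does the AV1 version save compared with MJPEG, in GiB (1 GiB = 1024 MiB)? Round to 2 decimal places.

Audio: 256 kbps = 0.256 Mbps.
MJPEG: 427.256 Mbps × 3180 s = 1358674.1 Mb = 158.170 GiB.
AV1: 3.276 Mbps × 3180 s = 10417.7 Mb = 1.213 GiB.
Saving: 158.170 − 1.213 = 156.958 GiB.

156.96 GiB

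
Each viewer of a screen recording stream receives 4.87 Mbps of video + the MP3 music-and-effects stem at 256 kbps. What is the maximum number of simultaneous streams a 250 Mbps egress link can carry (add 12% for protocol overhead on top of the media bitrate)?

Audio: 256 kbps = 0.256 Mbps.
Per-viewer media rate: 5.126 Mbps.
On the wire with 12% overhead: 5.741 Mbps.
250 Mbps = 250.0 Mbps; 250.0 / 5.741 = 43.55 → 43 viewers.

43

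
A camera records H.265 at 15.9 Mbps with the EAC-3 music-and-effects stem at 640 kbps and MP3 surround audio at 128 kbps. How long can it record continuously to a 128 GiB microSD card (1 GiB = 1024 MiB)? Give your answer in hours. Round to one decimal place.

18.3 hours

Audio total: 640 + 128 = 768 kbps = 0.768 Mbps.
Total bitrate: 15.9 + 0.768 = 16.668 Mbps.
Capacity: 128 GiB = 1,099,512 Mb.
Recording time: 1,099,512 / 16.668 = 65,965 s ≈ 18.3 hours.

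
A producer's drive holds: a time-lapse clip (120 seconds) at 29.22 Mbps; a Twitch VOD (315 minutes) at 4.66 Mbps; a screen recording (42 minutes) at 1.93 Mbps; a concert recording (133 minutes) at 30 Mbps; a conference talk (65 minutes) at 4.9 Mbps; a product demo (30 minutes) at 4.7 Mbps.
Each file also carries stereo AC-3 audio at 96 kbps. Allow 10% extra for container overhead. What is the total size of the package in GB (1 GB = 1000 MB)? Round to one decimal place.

50.4 GB

Audio: 96 kbps = 0.096 Mbps.
time-lapse clip: 29.316 Mbps × 120 s × 1.10 = 3869.7 Mb
Twitch VOD: 4.756 Mbps × 18900 s × 1.10 = 98877.2 Mb
screen recording: 2.026 Mbps × 2520 s × 1.10 = 5616.1 Mb
concert recording: 30.096 Mbps × 7980 s × 1.10 = 264182.7 Mb
conference talk: 4.996 Mbps × 3900 s × 1.10 = 21432.8 Mb
product demo: 4.796 Mbps × 1800 s × 1.10 = 9496.1 Mb
Total: 403474.6 Mb = 50434.3 MB.
= 50.43 GB.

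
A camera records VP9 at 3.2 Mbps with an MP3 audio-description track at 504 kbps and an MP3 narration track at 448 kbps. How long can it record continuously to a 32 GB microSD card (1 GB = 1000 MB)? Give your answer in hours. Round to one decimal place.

Audio total: 504 + 448 = 952 kbps = 0.952 Mbps.
Total bitrate: 3.2 + 0.952 = 4.152 Mbps.
Capacity: 32 GB = 256,000 Mb.
Recording time: 256,000 / 4.152 = 61,657 s ≈ 17.1 hours.

17.1 hours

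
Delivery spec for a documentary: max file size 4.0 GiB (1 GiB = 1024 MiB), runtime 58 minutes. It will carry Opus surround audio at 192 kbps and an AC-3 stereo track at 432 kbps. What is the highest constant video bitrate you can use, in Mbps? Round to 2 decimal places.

Budget: 4.0 GiB = 34359.7 Mb.
58 min = 3480 s
Total bitrate budget: 34359.7 Mb / 3480 s = 9.873 Mbps.
Audio total: 192 + 432 = 624 kbps = 0.624 Mbps.
Video: 9.873 − 0.624 = 9.249 Mbps.

9.25 Mbps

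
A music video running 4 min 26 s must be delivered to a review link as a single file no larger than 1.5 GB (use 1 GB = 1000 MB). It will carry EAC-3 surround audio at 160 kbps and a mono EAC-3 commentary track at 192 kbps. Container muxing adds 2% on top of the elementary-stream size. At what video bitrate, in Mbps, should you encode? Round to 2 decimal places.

43.88 Mbps

Budget: 1.5 GB = 12000.0 Mb.
Stream payload after overhead: 12000.0 / 1.02 = 11764.7 Mb.
4 min 26 s = 266 s
Total bitrate budget: 11764.7 Mb / 266 s = 44.228 Mbps.
Audio total: 160 + 192 = 352 kbps = 0.352 Mbps.
Video: 44.228 − 0.352 = 43.876 Mbps.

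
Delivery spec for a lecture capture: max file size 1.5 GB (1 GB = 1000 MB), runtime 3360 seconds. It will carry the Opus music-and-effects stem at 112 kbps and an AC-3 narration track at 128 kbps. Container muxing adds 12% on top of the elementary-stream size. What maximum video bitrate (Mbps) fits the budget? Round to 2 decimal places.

2.95 Mbps

Budget: 1.5 GB = 12000.0 Mb.
Stream payload after overhead: 12000.0 / 1.12 = 10714.3 Mb.
Total bitrate budget: 10714.3 Mb / 3360 s = 3.189 Mbps.
Audio total: 112 + 128 = 240 kbps = 0.240 Mbps.
Video: 3.189 − 0.240 = 2.949 Mbps.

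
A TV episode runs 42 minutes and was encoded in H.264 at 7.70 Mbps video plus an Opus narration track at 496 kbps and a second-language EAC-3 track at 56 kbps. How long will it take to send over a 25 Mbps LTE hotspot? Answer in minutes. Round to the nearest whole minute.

42 min = 2520 s
Audio total: 496 + 56 = 552 kbps = 0.552 Mbps.
Total bitrate: 8.252 Mbps.
File: 8.252 Mbps × 2520 s = 20795.0 Mb.
At 25 Mbps: 20795.0 / 25 = 831.8 s ≈ 13.9 minutes.

14 minutes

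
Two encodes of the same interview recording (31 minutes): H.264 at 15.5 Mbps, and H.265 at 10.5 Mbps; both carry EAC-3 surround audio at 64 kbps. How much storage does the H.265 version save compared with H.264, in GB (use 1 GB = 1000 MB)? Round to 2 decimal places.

1.16 GB

31 min = 1860 s
Audio: 64 kbps = 0.064 Mbps.
H.264: 15.564 Mbps × 1860 s = 28949.0 Mb = 3.619 GB.
H.265: 10.564 Mbps × 1860 s = 19649.0 Mb = 2.456 GB.
Saving: 3.619 − 2.456 = 1.163 GB.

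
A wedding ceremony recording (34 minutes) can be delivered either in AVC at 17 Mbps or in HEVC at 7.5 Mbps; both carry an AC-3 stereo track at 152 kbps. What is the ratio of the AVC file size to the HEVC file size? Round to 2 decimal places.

2.24

34 min = 2040 s
Audio: 152 kbps = 0.152 Mbps.
AVC: 17.152 Mbps × 2040 s = 34990.1 Mb = 4.374 GB.
HEVC: 7.652 Mbps × 2040 s = 15610.1 Mb = 1.951 GB.
Ratio: 4.374 / 1.951 = 2.242.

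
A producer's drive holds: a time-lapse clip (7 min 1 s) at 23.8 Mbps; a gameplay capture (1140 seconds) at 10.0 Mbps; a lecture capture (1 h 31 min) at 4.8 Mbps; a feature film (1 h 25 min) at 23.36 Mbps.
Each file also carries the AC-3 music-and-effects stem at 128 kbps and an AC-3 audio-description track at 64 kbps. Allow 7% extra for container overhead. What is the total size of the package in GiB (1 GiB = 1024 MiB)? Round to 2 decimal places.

Audio total: 128 + 64 = 192 kbps = 0.192 Mbps.
time-lapse clip: 23.992 Mbps × 421 s × 1.07 = 10807.7 Mb
gameplay capture: 10.192 Mbps × 1140 s × 1.07 = 12432.2 Mb
lecture capture: 4.992 Mbps × 5460 s × 1.07 = 29164.3 Mb
feature film: 23.552 Mbps × 5100 s × 1.07 = 128523.3 Mb
Total: 180927.4 Mb = 22615.9 MB.
= 21.06 GiB.

21.06 GiB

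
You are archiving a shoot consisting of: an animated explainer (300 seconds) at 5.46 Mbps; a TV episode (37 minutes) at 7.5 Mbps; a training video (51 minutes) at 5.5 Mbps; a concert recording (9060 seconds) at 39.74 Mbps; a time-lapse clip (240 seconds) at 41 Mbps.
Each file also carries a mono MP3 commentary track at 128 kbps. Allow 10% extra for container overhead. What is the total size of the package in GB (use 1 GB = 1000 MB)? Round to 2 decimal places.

Audio: 128 kbps = 0.128 Mbps.
animated explainer: 5.588 Mbps × 300 s × 1.10 = 1844.0 Mb
TV episode: 7.628 Mbps × 2220 s × 1.10 = 18627.6 Mb
training video: 5.628 Mbps × 3060 s × 1.10 = 18943.8 Mb
concert recording: 39.868 Mbps × 9060 s × 1.10 = 397324.5 Mb
time-lapse clip: 41.128 Mbps × 240 s × 1.10 = 10857.8 Mb
Total: 447597.7 Mb = 55949.7 MB.
= 55.95 GB.

55.95 GB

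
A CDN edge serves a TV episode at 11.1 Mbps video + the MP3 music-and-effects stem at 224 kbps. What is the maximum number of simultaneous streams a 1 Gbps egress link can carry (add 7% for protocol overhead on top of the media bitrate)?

82

Audio: 224 kbps = 0.224 Mbps.
Per-viewer media rate: 11.324 Mbps.
On the wire with 7% overhead: 12.117 Mbps.
1 Gbps = 1,000 Mbps; 1,000 / 12.117 = 82.53 → 82 viewers.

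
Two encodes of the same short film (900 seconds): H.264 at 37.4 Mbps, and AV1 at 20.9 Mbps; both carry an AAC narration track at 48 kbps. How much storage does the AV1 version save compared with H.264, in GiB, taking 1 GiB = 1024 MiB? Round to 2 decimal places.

Audio: 48 kbps = 0.048 Mbps.
H.264: 37.448 Mbps × 900 s = 33703.2 Mb = 3.924 GiB.
AV1: 20.948 Mbps × 900 s = 18853.2 Mb = 2.195 GiB.
Saving: 3.924 − 2.195 = 1.729 GiB.

1.73 GiB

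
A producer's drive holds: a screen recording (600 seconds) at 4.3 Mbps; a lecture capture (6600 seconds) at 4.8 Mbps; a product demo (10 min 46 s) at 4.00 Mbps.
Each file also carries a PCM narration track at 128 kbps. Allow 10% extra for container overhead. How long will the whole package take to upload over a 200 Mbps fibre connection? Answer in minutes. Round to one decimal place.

Audio: 128 kbps = 0.128 Mbps.
screen recording: 4.428 Mbps × 600 s × 1.10 = 2922.5 Mb
lecture capture: 4.928 Mbps × 6600 s × 1.10 = 35777.3 Mb
product demo: 4.128 Mbps × 646 s × 1.10 = 2933.4 Mb
Total: 41633.1 Mb = 5204.1 MB.
At 200 Mbps: 41633.1 / 200 = 208 s ≈ 3.47 minutes.

3.5 minutes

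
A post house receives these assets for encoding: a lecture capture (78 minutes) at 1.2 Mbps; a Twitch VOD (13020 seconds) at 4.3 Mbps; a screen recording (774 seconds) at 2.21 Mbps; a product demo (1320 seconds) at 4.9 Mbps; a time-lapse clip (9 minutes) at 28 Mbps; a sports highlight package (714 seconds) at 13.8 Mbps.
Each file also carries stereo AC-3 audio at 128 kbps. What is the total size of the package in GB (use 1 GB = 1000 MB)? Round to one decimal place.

12.2 GB

Audio: 128 kbps = 0.128 Mbps.
lecture capture: 1.328 Mbps × 4680 s = 6215.0 Mb
Twitch VOD: 4.428 Mbps × 13020 s = 57652.6 Mb
screen recording: 2.338 Mbps × 774 s = 1809.6 Mb
product demo: 5.028 Mbps × 1320 s = 6637.0 Mb
time-lapse clip: 28.128 Mbps × 540 s = 15189.1 Mb
sports highlight package: 13.928 Mbps × 714 s = 9944.6 Mb
Total: 97447.9 Mb = 12181.0 MB.
= 12.18 GB.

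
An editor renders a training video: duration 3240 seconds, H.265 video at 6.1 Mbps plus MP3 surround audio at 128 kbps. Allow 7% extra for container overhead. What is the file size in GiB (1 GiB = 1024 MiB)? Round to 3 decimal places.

2.514 GiB

Audio: 128 kbps = 0.128 Mbps.
Total bitrate: 6.1 + 0.128 = 6.228 Mbps.
Stream data: 6.228 Mbps × 3240 s = 20178.7 Mb.
With 7% container overhead: ×1.07.
21,591 Mb = 2,698,903,800 bytes ÷ 1,073,741,824 = 2.514 GiB.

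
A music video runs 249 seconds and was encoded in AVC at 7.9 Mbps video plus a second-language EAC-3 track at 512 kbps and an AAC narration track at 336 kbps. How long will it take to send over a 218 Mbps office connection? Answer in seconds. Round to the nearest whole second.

Audio total: 512 + 336 = 848 kbps = 0.848 Mbps.
Total bitrate: 8.748 Mbps.
File: 8.748 Mbps × 249 s = 2178.3 Mb.
At 218 Mbps: 2178.3 / 218 = 10.0 s ≈ 9.99 seconds.

10 seconds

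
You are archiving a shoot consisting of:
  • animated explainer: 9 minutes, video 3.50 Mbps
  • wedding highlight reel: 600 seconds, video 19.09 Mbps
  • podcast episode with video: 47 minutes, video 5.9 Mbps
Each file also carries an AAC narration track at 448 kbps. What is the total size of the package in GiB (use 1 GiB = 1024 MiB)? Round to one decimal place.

Audio: 448 kbps = 0.448 Mbps.
animated explainer: 3.948 Mbps × 540 s = 2131.9 Mb
wedding highlight reel: 19.538 Mbps × 600 s = 11722.8 Mb
podcast episode with video: 6.348 Mbps × 2820 s = 17901.4 Mb
Total: 31756.1 Mb = 3969.5 MB.
= 3.697 GiB.

3.7 GiB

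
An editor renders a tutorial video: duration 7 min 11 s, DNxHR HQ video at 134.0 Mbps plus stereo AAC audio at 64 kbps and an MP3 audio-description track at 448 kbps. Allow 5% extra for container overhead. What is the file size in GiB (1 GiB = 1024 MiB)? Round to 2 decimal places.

7 min 11 s = 431 s
Audio total: 64 + 448 = 512 kbps = 0.512 Mbps.
Total bitrate: 134.0 + 0.512 = 134.512 Mbps.
Stream data: 134.512 Mbps × 431 s = 57974.7 Mb.
With 5% container overhead: ×1.05.
60,873 Mb = 7,609,175,700 bytes ÷ 1,073,741,824 = 7.087 GiB.

7.09 GiB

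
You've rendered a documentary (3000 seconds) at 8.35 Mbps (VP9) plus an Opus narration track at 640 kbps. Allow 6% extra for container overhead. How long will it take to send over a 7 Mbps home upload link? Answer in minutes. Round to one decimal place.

Audio: 640 kbps = 0.640 Mbps.
Total bitrate: 8.990 Mbps.
File: 8.990 Mbps × 3000 s = 26970.0 Mb.
With 6% container overhead: ×1.06. → 28588.2 Mb.
At 7 Mbps: 28588.2 / 7 = 4084.0 s ≈ 68.1 minutes.

68.1 minutes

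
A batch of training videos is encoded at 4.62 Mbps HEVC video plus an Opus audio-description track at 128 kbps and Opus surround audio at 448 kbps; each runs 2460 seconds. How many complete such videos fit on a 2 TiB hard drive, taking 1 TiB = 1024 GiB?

1376

Audio total: 128 + 448 = 576 kbps = 0.576 Mbps.
Total bitrate: 5.196 Mbps.
Per item: 5.196 Mbps × 2460 s = 12,782 Mb = 1,598 MB.
Capacity: 2 TiB = 17,592,186 Mb; 1376.31 items → 1376 complete.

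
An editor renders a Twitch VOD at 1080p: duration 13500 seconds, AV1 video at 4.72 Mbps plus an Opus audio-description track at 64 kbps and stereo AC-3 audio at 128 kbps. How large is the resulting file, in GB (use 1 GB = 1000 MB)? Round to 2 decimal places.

8.29 GB

Audio total: 64 + 128 = 192 kbps = 0.192 Mbps.
Total bitrate: 4.72 + 0.192 = 4.912 Mbps.
Stream data: 4.912 Mbps × 13500 s = 66312.0 Mb.
66,312 Mb ÷ 8 = 8,289 MB → 8.289 GB.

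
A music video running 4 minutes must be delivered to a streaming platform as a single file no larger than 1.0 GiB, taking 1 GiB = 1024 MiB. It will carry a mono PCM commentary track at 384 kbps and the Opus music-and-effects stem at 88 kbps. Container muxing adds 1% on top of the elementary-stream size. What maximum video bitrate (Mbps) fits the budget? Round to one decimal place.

Budget: 1.0 GiB = 8589.9 Mb.
Stream payload after overhead: 8589.9 / 1.01 = 8504.9 Mb.
4 min = 240 s
Total bitrate budget: 8504.9 Mb / 240 s = 35.437 Mbps.
Audio total: 384 + 88 = 472 kbps = 0.472 Mbps.
Video: 35.437 − 0.472 = 34.965 Mbps.

35.0 Mbps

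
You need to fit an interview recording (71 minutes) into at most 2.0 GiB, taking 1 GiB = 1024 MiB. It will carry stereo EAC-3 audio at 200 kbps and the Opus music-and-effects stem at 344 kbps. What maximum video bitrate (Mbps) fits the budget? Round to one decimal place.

Budget: 2.0 GiB = 17179.9 Mb.
71 min = 4260 s
Total bitrate budget: 17179.9 Mb / 4260 s = 4.033 Mbps.
Audio total: 200 + 344 = 544 kbps = 0.544 Mbps.
Video: 4.033 − 0.544 = 3.489 Mbps.

3.5 Mbps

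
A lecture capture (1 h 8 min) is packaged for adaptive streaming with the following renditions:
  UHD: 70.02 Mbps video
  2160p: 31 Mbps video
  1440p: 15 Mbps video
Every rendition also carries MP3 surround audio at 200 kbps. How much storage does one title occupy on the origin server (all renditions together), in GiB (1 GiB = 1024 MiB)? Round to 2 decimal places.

1 h 8 min = 68 min = 4080 s
Audio: 200 kbps = 0.200 Mbps.
Sum of rendition bitrates: (70.02+0.200) + (31+0.200) + (15+0.200) = 116.620 Mbps.
× 4080 s = 475,810 Mb = 59,476 MB = 55.39 GiB.

55.39 GiB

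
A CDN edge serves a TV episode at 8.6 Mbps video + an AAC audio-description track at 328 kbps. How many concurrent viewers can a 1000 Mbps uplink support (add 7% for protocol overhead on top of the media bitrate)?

Audio: 328 kbps = 0.328 Mbps.
Per-viewer media rate: 8.928 Mbps.
On the wire with 7% overhead: 9.553 Mbps.
1000 Mbps = 1,000 Mbps; 1,000 / 9.553 = 104.68 → 104 viewers.

104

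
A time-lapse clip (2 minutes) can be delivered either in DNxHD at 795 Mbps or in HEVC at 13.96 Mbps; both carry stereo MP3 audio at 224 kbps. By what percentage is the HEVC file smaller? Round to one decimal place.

98.2%

2 min = 120 s
Audio: 224 kbps = 0.224 Mbps.
DNxHD: 795.224 Mbps × 120 s = 95426.9 Mb = 11.928 GB.
HEVC: 14.184 Mbps × 120 s = 1702.1 Mb = 0.213 GB.
Reduction: (1 − 0.213/11.928) × 100 = 98.22%.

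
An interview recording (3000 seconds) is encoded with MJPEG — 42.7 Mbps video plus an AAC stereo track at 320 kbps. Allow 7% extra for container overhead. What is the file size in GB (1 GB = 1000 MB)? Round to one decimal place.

Audio: 320 kbps = 0.320 Mbps.
Total bitrate: 42.7 + 0.320 = 43.020 Mbps.
Stream data: 43.020 Mbps × 3000 s = 129060.0 Mb.
With 7% container overhead: ×1.07.
138,094 Mb ÷ 8 = 17,262 MB → 17.26 GB.

17.3 GB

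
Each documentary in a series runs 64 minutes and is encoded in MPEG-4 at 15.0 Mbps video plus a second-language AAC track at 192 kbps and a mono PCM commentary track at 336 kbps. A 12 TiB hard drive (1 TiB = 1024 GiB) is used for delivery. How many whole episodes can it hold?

1770

64 min = 3840 s
Audio total: 192 + 336 = 528 kbps = 0.528 Mbps.
Total bitrate: 15.528 Mbps.
Per item: 15.528 Mbps × 3840 s = 59,628 Mb = 7,453 MB.
Capacity: 12 TiB = 105,553,116 Mb; 1770.21 items → 1770 complete.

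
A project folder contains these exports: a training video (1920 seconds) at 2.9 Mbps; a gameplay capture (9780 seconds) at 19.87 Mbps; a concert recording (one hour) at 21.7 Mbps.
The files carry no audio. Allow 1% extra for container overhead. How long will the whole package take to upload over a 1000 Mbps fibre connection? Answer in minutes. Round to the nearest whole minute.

training video: 2.900 Mbps × 1920 s × 1.01 = 5623.7 Mb
gameplay capture: 19.870 Mbps × 9780 s × 1.01 = 196271.9 Mb
concert recording: 21.700 Mbps × 3600 s × 1.01 = 78901.2 Mb
Total: 280796.8 Mb = 35099.6 MB.
At 1000 Mbps: 280796.8 / 1000 = 281 s ≈ 4.68 minutes.

5 minutes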